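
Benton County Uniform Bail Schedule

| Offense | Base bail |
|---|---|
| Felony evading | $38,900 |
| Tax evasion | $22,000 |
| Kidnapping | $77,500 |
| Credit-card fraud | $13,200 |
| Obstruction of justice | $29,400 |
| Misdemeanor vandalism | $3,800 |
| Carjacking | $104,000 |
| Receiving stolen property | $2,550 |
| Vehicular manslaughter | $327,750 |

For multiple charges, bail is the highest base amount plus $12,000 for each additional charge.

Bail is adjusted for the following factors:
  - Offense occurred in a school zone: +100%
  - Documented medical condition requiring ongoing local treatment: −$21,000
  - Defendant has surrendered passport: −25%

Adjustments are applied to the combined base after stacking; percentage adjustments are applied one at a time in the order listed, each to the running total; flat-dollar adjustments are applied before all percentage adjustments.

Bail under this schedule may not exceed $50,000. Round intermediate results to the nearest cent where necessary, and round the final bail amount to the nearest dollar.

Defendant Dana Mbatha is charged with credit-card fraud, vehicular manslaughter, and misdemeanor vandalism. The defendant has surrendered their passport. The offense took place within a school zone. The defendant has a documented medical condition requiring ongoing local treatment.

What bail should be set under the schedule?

Base amounts from the schedule: credit-card fraud $13,200; vehicular manslaughter $327,750; misdemeanor vandalism $3,800.
Stacking rule: highest base plus $12,000 per additional charge. Highest is vehicular manslaughter at $327,750; 2 additional charges → +$24,000. Combined base = $351,750.
Documented medical condition requiring ongoing local treatment (−$21,000 flat): $351,750 − $21,000 = $330,750.
Offense occurred in a school zone (+100%): $330,750 × 2 = $661,500.
Defendant has surrendered passport (−25%): $661,500 × 0.75 = $496,125.
Result $496,125 exceeds the maximum of $50,000; bail is capped at $50,000.

$50,000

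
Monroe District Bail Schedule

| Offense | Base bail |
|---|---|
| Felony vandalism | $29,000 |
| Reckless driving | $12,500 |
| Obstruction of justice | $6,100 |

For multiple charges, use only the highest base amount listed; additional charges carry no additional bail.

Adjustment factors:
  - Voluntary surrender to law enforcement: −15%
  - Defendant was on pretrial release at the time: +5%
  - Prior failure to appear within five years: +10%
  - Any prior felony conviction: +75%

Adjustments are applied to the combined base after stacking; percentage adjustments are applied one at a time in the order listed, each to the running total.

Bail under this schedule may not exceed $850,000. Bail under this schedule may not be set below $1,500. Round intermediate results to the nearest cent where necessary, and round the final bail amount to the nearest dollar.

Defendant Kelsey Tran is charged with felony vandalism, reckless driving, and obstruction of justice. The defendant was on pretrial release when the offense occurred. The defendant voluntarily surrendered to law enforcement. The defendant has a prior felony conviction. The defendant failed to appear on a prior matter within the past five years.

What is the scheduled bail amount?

Base amounts from the schedule: felony vandalism $29,000; reckless driving $12,500; obstruction of justice $6,100.
Stacking rule: use the highest base only. Highest is felony vandalism at $29,000. Combined base = $29,000.
Voluntary surrender to law enforcement (−15%): $29,000 × 0.85 = $24,650.
Defendant was on pretrial release at the time (+5%): $24,650 × 1.05 = $25,882.50.
Prior failure to appear within five years (+10%): $25,882.50 × 1.1 = $28,470.75.
Any prior felony conviction (+75%): $28,470.75 × 1.75 = $49,823.81.
$49,823.81 is within the $850,000 maximum.
$49,823.81 is at or above the $1,500 minimum.
Rounded to the nearest dollar: $49,824.

$49,824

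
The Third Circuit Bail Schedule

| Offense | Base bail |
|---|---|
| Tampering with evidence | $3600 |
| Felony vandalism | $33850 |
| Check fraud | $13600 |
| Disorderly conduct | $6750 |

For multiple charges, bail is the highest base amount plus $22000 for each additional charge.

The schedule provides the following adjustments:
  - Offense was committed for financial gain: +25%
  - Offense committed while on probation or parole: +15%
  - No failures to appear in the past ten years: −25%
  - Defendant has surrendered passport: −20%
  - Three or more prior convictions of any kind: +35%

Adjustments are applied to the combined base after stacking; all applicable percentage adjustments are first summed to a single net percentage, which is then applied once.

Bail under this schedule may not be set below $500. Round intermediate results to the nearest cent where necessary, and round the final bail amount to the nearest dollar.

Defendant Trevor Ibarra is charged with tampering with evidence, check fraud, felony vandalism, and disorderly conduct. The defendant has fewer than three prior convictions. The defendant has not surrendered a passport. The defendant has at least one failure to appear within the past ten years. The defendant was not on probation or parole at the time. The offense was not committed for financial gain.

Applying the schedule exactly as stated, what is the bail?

$99850

Base amounts from the schedule: tampering with evidence $3600; check fraud $13600; felony vandalism $33850; disorderly conduct $6750.
Stacking rule: highest base plus $22000 per additional charge. Highest is felony vandalism at $33850; 3 additional charges → +$66000. Combined base = $99850.
No adjustment factors apply to this defendant.
$99850 is at or above the $500 minimum.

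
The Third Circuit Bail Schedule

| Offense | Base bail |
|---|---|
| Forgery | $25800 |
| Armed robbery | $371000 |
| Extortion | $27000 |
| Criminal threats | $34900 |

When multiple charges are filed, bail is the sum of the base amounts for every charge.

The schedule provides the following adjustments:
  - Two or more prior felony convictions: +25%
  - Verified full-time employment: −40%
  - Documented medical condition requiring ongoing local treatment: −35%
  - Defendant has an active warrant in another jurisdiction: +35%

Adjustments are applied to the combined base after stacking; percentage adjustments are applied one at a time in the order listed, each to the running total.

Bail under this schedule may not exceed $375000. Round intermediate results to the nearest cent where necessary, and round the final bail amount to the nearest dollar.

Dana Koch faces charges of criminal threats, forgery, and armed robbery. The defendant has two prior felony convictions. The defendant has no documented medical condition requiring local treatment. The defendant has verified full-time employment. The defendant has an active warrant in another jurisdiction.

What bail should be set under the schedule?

Base amounts from the schedule: criminal threats $34900; forgery $25800; armed robbery $371000.
Stacking rule: sum of all bases. $34900 + $25800 + $371000 = $431700.
Two or more prior felony convictions (+25%): $431700 × 1.25 = $539625.
Verified full-time employment (−40%): $539625 × 0.6 = $323775.
Defendant has an active warrant in another jurisdiction (+35%): $323775 × 1.35 = $437096.25.
Result $437096.25 exceeds the maximum of $375000; bail is capped at $375000.

$375000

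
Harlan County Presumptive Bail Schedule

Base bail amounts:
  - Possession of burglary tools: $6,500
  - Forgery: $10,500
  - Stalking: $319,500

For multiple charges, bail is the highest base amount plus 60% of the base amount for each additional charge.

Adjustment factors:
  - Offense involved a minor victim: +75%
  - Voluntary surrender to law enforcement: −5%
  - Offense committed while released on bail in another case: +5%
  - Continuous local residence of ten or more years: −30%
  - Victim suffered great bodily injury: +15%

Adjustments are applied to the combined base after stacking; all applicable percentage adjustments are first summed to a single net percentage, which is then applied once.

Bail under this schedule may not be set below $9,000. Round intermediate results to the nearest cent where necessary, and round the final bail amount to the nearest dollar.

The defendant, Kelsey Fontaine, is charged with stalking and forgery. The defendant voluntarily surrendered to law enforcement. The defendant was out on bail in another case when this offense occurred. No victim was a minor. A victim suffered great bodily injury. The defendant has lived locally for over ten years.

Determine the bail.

$276,930

Base amounts from the schedule: stalking $319,500; forgery $10,500.
Stacking rule: highest base plus 60% of each additional charge. Highest is stalking at $319,500. Additional: $10,500 × 60% = $6,300. Combined base = $319,500 + $6,300 = $325,800.
Net percentage adjustment: −5% +5% −30% +15% = −15%. $325,800 × 0.85 = $276,930.
$276,930 is at or above the $9,000 minimum.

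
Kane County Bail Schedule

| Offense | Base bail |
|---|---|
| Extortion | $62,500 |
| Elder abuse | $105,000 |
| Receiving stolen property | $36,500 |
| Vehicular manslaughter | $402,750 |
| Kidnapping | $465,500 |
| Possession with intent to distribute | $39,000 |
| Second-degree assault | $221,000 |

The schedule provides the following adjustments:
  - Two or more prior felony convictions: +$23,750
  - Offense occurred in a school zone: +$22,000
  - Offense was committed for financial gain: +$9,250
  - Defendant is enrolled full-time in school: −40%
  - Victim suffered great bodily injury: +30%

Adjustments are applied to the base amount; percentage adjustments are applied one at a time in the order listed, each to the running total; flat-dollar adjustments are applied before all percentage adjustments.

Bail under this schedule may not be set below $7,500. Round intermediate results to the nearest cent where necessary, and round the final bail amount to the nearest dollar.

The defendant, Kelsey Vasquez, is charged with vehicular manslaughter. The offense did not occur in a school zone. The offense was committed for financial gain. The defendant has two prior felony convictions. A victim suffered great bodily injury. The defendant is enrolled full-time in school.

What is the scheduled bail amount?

$339,885

Base amounts from the schedule: vehicular manslaughter $402,750.
Single charge. Combined base = $402,750.
Two or more prior felony convictions (+$23,750 flat): $402,750 + $23,750 = $426,500.
Offense was committed for financial gain (+$9,250 flat): $426,500 + $9,250 = $435,750.
Defendant is enrolled full-time in school (−40%): $435,750 × 0.6 = $261,450.
Victim suffered great bodily injury (+30%): $261,450 × 1.3 = $339,885.
$339,885 is at or above the $7,500 minimum.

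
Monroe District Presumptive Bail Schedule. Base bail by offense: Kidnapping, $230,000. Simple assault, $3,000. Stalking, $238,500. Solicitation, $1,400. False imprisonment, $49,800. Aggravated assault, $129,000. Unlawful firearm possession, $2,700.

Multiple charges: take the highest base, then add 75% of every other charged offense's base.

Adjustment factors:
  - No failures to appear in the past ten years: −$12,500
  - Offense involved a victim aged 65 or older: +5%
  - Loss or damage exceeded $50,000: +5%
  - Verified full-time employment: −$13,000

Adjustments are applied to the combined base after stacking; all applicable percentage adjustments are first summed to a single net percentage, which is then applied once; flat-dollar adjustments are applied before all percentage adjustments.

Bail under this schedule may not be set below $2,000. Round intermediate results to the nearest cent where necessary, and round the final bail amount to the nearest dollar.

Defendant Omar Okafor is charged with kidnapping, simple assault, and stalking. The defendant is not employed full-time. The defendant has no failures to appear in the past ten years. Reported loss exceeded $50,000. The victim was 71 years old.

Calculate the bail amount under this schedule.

Base amounts from the schedule: kidnapping $230,000; simple assault $3,000; stalking $238,500.
Stacking rule: highest base plus 75% of each additional charge. Highest is stalking at $238,500. Additional: $230,000 × 75% = $172,500; $3,000 × 75% = $2,250. Combined base = $238,500 + $174,750 = $413,250.
No failures to appear in the past ten years (−$12,500 flat): $413,250 − $12,500 = $400,750.
Net percentage adjustment: +5% +5% = +10%. $400,750 × 1.1 = $440,825.
$440,825 is at or above the $2,000 minimum.

$440,825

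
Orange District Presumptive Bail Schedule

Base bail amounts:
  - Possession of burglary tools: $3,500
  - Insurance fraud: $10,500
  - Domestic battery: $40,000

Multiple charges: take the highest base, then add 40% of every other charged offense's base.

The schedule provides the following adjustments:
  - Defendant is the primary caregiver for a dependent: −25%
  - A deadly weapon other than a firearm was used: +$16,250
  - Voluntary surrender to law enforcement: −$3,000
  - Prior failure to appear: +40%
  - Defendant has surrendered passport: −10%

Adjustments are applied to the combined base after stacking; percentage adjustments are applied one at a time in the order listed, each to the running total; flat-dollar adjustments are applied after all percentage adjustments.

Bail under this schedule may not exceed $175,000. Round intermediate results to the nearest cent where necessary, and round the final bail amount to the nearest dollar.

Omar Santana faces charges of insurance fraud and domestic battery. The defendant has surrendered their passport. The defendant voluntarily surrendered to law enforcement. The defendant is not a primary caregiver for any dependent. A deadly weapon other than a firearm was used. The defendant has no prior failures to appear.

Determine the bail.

Base amounts from the schedule: insurance fraud $10,500; domestic battery $40,000.
Stacking rule: highest base plus 40% of each additional charge. Highest is domestic battery at $40,000. Additional: $10,500 × 40% = $4,200. Combined base = $40,000 + $4,200 = $44,200.
Defendant has surrendered passport (−10%): $44,200 × 0.9 = $39,780.
A deadly weapon other than a firearm was used (+$16,250 flat): $39,780 + $16,250 = $56,030.
Voluntary surrender to law enforcement (−$3,000 flat): $56,030 − $3,000 = $53,030.
$53,030 is within the $175,000 maximum.

$53,030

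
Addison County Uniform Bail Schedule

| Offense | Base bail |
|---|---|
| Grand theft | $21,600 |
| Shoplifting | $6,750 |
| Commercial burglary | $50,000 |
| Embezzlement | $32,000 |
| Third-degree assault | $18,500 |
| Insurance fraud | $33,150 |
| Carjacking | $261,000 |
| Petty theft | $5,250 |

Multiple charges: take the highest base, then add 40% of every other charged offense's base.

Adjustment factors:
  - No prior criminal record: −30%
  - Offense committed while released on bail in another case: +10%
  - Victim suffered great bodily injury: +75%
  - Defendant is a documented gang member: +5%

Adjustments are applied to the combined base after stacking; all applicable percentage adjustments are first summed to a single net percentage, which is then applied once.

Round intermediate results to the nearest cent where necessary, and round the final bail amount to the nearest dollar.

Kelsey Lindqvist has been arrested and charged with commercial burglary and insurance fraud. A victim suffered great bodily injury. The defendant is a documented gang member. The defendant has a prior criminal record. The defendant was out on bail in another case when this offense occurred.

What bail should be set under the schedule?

Base amounts from the schedule: commercial burglary $50,000; insurance fraud $33,150.
Stacking rule: highest base plus 40% of each additional charge. Highest is commercial burglary at $50,000. Additional: $33,150 × 40% = $13,260. Combined base = $50,000 + $13,260 = $63,260.
Net percentage adjustment: +10% +75% +5% = +90%. $63,260 × 1.9 = $120,194.

$120,194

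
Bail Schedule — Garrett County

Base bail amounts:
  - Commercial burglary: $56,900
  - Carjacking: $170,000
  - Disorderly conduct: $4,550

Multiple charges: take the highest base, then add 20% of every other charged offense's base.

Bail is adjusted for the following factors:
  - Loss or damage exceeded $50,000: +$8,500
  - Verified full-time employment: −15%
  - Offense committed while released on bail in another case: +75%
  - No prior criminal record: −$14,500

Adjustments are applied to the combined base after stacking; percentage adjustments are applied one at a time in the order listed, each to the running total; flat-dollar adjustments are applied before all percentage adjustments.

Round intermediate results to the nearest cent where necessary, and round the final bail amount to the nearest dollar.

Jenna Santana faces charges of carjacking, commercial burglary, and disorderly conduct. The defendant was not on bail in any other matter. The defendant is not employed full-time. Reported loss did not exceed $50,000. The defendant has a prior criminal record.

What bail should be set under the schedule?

$182,290

Base amounts from the schedule: carjacking $170,000; commercial burglary $56,900; disorderly conduct $4,550.
Stacking rule: highest base plus 20% of each additional charge. Highest is carjacking at $170,000. Additional: $56,900 × 20% = $11,380; $4,550 × 20% = $910. Combined base = $170,000 + $12,290 = $182,290.
No adjustment factors apply to this defendant.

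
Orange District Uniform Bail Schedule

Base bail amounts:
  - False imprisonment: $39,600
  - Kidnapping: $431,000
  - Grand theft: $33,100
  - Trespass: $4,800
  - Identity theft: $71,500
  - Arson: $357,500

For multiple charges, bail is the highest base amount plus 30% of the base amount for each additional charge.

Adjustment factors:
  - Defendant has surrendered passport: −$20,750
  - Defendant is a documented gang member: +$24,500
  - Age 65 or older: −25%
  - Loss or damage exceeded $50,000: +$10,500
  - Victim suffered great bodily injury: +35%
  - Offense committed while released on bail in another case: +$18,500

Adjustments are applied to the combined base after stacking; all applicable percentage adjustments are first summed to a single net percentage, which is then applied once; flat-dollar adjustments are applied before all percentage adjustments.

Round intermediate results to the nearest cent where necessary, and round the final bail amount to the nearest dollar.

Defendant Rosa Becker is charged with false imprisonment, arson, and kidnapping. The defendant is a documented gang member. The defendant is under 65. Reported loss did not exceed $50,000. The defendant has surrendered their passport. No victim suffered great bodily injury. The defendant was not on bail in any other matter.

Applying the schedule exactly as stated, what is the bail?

$553,880

Base amounts from the schedule: false imprisonment $39,600; arson $357,500; kidnapping $431,000.
Stacking rule: highest base plus 30% of each additional charge. Highest is kidnapping at $431,000. Additional: $39,600 × 30% = $11,880; $357,500 × 30% = $107,250. Combined base = $431,000 + $119,130 = $550,130.
Defendant has surrendered passport (−$20,750 flat): $550,130 − $20,750 = $529,380.
Defendant is a documented gang member (+$24,500 flat): $529,380 + $24,500 = $553,880.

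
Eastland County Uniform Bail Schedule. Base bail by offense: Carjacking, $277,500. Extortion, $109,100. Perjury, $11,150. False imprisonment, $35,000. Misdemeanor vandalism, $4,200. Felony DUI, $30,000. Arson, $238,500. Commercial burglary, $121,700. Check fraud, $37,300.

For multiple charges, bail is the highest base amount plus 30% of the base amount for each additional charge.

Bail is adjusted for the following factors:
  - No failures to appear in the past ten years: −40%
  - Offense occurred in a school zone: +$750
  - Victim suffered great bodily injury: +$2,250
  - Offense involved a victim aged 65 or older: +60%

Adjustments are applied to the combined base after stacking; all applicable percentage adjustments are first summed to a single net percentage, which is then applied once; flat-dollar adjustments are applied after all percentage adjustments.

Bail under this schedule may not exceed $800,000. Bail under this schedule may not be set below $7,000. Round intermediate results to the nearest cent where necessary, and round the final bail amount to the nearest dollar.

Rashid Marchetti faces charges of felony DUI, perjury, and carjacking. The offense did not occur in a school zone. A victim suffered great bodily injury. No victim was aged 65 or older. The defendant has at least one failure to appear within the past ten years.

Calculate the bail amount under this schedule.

Base amounts from the schedule: felony DUI $30,000; perjury $11,150; carjacking $277,500.
Stacking rule: highest base plus 30% of each additional charge. Highest is carjacking at $277,500. Additional: $30,000 × 30% = $9,000; $11,150 × 30% = $3,345. Combined base = $277,500 + $12,345 = $289,845.
Victim suffered great bodily injury (+$2,250 flat): $289,845 + $2,250 = $292,095.
$292,095 is within the $800,000 maximum.
$292,095 is at or above the $7,000 minimum.

$292,095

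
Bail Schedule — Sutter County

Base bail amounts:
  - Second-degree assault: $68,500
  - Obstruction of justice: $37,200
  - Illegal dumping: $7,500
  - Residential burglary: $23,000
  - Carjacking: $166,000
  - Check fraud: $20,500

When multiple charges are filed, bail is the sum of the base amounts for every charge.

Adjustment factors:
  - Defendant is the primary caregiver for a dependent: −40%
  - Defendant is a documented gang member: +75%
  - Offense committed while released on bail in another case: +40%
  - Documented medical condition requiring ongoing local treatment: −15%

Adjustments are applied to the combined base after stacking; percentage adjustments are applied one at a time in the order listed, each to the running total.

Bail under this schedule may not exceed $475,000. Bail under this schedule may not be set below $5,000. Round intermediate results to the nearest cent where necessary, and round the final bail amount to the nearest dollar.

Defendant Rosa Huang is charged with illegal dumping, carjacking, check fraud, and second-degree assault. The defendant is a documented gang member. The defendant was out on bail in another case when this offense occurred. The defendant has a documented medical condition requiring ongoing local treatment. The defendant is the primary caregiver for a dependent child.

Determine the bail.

Base amounts from the schedule: illegal dumping $7,500; carjacking $166,000; check fraud $20,500; second-degree assault $68,500.
Stacking rule: sum of all bases. $7,500 + $166,000 + $20,500 + $68,500 = $262,500.
Defendant is the primary caregiver for a dependent (−40%): $262,500 × 0.6 = $157,500.
Defendant is a documented gang member (+75%): $157,500 × 1.75 = $275,625.
Offense committed while released on bail in another case (+40%): $275,625 × 1.4 = $385,875.
Documented medical condition requiring ongoing local treatment (−15%): $385,875 × 0.85 = $327,993.75.
$327,993.75 is within the $475,000 maximum.
$327,993.75 is at or above the $5,000 minimum.
Rounded to the nearest dollar: $327,994.

$327,994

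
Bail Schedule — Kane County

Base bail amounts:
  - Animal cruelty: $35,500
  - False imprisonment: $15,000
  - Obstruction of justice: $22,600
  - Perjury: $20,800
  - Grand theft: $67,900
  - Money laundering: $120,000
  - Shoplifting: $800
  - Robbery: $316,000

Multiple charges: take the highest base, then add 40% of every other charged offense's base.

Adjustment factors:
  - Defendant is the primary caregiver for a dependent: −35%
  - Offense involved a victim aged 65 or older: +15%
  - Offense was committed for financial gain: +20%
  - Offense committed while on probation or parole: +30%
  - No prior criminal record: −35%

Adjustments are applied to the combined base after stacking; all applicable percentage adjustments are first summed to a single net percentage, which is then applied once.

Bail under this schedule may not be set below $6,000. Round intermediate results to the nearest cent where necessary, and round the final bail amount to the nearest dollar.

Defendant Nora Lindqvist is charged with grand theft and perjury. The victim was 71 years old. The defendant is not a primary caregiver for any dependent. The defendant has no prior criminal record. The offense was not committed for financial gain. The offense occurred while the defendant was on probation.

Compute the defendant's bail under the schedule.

Base amounts from the schedule: grand theft $67,900; perjury $20,800.
Stacking rule: highest base plus 40% of each additional charge. Highest is grand theft at $67,900. Additional: $20,800 × 40% = $8,320. Combined base = $67,900 + $8,320 = $76,220.
Net percentage adjustment: +15% +30% −35% = +10%. $76,220 × 1.1 = $83,842.
$83,842 is at or above the $6,000 minimum.

$83,842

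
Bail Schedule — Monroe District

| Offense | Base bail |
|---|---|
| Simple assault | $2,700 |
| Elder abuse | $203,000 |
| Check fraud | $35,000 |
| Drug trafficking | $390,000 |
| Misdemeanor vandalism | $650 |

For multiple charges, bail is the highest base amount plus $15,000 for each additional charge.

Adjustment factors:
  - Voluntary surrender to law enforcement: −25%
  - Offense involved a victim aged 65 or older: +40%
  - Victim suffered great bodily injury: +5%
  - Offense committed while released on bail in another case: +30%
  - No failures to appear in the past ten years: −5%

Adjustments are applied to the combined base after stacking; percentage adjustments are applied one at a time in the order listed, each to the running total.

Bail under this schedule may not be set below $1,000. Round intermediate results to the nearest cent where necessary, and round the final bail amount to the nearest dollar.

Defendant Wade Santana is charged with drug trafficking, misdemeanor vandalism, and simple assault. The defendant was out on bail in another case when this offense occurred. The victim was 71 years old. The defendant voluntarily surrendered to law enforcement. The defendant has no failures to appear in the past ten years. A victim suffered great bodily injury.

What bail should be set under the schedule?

Base amounts from the schedule: drug trafficking $390,000; misdemeanor vandalism $650; simple assault $2,700.
Stacking rule: highest base plus $15,000 per additional charge. Highest is drug trafficking at $390,000; 2 additional charges → +$30,000. Combined base = $420,000.
Voluntary surrender to law enforcement (−25%): $420,000 × 0.75 = $315,000.
Offense involved a victim aged 65 or older (+40%): $315,000 × 1.4 = $441,000.
Victim suffered great bodily injury (+5%): $441,000 × 1.05 = $463,050.
Offense committed while released on bail in another case (+30%): $463,050 × 1.3 = $601,965.
No failures to appear in the past ten years (−5%): $601,965 × 0.95 = $571,866.75.
$571,866.75 is at or above the $1,000 minimum.
Rounded to the nearest dollar: $571,867.

$571,867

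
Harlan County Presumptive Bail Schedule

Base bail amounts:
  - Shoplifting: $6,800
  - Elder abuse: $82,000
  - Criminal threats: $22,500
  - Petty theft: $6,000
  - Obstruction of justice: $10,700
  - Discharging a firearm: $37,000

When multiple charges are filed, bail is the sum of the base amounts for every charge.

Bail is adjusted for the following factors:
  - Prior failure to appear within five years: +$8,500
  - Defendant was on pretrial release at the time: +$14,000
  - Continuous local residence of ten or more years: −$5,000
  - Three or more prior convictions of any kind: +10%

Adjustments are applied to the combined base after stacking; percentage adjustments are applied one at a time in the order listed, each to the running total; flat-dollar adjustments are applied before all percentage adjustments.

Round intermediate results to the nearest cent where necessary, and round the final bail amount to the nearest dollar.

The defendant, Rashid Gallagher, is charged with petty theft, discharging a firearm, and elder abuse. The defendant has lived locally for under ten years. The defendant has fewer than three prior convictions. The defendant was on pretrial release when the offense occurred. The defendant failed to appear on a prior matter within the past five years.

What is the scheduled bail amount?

Base amounts from the schedule: petty theft $6,000; discharging a firearm $37,000; elder abuse $82,000.
Stacking rule: sum of all bases. $6,000 + $37,000 + $82,000 = $125,000.
Prior failure to appear within five years (+$8,500 flat): $125,000 + $8,500 = $133,500.
Defendant was on pretrial release at the time (+$14,000 flat): $133,500 + $14,000 = $147,500.

$147,500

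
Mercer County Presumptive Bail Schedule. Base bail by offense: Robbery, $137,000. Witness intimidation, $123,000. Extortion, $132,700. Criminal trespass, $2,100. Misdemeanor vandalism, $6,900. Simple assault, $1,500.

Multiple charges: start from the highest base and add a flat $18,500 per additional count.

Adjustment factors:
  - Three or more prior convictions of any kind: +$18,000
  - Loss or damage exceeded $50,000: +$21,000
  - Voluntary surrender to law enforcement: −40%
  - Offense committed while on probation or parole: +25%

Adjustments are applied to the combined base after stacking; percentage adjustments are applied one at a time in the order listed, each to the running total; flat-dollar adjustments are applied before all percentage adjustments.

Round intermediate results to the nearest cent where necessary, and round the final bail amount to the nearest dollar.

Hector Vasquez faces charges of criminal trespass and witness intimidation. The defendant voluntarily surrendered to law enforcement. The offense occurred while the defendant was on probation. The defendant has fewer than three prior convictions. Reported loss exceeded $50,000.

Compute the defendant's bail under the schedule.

Base amounts from the schedule: criminal trespass $2,100; witness intimidation $123,000.
Stacking rule: highest base plus $18,500 per additional charge. Highest is witness intimidation at $123,000; 1 additional charge → +$18,500. Combined base = $141,500.
Loss or damage exceeded $50,000 (+$21,000 flat): $141,500 + $21,000 = $162,500.
Voluntary surrender to law enforcement (−40%): $162,500 × 0.6 = $97,500.
Offense committed while on probation or parole (+25%): $97,500 × 1.25 = $121,875.

$121,875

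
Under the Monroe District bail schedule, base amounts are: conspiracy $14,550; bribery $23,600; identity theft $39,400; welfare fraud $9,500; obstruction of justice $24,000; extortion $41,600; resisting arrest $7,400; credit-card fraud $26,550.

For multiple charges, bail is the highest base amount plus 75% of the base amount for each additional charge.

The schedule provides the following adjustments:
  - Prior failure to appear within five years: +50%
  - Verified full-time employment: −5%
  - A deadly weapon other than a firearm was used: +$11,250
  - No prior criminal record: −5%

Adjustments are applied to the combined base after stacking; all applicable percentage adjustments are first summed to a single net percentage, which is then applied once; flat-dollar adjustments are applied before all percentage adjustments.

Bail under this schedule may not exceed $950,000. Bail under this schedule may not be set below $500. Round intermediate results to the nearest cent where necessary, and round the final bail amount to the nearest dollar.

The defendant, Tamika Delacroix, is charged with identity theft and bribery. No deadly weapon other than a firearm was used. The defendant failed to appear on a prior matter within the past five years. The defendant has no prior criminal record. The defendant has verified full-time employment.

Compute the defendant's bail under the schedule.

Base amounts from the schedule: identity theft $39,400; bribery $23,600.
Stacking rule: highest base plus 75% of each additional charge. Highest is identity theft at $39,400. Additional: $23,600 × 75% = $17,700. Combined base = $39,400 + $17,700 = $57,100.
Net percentage adjustment: +50% −5% −5% = +40%. $57,100 × 1.4 = $79,940.
$79,940 is within the $950,000 maximum.
$79,940 is at or above the $500 minimum.

$79,940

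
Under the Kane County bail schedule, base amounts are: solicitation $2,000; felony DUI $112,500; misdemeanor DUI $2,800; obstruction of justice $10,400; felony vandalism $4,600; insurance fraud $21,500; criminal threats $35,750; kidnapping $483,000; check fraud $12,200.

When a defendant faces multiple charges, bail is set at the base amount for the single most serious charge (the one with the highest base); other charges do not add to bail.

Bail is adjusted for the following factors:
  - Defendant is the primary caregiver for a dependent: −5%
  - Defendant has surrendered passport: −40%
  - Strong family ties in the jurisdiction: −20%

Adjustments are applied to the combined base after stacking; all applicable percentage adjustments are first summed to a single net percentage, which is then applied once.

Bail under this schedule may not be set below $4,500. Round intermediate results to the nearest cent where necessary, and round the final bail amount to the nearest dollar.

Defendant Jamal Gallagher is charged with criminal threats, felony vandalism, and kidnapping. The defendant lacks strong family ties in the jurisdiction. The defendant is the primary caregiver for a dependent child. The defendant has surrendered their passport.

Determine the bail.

Base amounts from the schedule: criminal threats $35,750; felony vandalism $4,600; kidnapping $483,000.
Stacking rule: use the highest base only. Highest is kidnapping at $483,000. Combined base = $483,000.
Net percentage adjustment: −5% −40% = −45%. $483,000 × 0.55 = $265,650.
$265,650 is at or above the $4,500 minimum.

$265,650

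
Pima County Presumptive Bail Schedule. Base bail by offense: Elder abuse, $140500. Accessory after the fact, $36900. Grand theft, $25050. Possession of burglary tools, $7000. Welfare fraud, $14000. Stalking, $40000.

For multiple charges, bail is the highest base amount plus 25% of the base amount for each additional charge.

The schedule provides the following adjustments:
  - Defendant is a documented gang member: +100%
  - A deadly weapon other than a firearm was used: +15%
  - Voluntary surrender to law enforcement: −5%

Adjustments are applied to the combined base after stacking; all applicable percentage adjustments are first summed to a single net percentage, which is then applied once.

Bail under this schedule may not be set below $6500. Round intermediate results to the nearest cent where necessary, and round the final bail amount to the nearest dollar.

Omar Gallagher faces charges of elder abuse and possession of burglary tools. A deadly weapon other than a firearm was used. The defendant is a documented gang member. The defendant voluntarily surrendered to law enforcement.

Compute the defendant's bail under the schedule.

Base amounts from the schedule: elder abuse $140500; possession of burglary tools $7000.
Stacking rule: highest base plus 25% of each additional charge. Highest is elder abuse at $140500. Additional: $7000 × 25% = $1750. Combined base = $140500 + $1750 = $142250.
Net percentage adjustment: +100% +15% −5% = +110%. $142250 × 2.1 = $298725.
$298725 is at or above the $6500 minimum.

$298725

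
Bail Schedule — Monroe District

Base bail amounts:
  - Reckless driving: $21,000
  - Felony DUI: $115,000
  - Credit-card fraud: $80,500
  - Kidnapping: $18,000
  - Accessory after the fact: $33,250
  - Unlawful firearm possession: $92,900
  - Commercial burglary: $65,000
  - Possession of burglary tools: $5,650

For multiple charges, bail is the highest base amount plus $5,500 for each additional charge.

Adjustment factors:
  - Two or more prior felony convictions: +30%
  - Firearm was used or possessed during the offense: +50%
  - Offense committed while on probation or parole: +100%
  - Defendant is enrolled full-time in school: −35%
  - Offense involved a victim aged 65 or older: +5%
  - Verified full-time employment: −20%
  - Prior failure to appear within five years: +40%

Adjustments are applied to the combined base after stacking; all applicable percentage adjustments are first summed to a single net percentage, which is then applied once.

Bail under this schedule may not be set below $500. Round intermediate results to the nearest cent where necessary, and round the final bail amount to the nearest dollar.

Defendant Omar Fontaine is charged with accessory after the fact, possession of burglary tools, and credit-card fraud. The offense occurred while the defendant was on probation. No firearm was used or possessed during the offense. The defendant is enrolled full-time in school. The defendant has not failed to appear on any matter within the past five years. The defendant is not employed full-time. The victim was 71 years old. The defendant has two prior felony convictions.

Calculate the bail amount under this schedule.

$183,000

Base amounts from the schedule: accessory after the fact $33,250; possession of burglary tools $5,650; credit-card fraud $80,500.
Stacking rule: highest base plus $5,500 per additional charge. Highest is credit-card fraud at $80,500; 2 additional charges → +$11,000. Combined base = $91,500.
Net percentage adjustment: +30% +100% −35% +5% = +100%. $91,500 × 2 = $183,000.
$183,000 is at or above the $500 minimum.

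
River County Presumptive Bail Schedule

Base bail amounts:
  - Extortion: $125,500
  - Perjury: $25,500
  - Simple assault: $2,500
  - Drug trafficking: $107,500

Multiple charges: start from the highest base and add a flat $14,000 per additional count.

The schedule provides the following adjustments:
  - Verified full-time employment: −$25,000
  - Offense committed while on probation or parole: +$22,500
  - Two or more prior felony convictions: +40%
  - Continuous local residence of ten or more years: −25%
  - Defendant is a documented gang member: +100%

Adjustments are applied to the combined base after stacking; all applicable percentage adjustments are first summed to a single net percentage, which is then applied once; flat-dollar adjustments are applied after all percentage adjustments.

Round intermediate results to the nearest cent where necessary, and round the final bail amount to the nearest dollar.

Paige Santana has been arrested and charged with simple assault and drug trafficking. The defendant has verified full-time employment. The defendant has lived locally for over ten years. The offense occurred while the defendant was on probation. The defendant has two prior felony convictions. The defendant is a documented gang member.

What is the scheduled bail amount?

$258,725

Base amounts from the schedule: simple assault $2,500; drug trafficking $107,500.
Stacking rule: highest base plus $14,000 per additional charge. Highest is drug trafficking at $107,500; 1 additional charge → +$14,000. Combined base = $121,500.
Net percentage adjustment: +40% −25% +100% = +115%. $121,500 × 2.15 = $261,225.
Verified full-time employment (−$25,000 flat): $261,225 − $25,000 = $236,225.
Offense committed while on probation or parole (+$22,500 flat): $236,225 + $22,500 = $258,725.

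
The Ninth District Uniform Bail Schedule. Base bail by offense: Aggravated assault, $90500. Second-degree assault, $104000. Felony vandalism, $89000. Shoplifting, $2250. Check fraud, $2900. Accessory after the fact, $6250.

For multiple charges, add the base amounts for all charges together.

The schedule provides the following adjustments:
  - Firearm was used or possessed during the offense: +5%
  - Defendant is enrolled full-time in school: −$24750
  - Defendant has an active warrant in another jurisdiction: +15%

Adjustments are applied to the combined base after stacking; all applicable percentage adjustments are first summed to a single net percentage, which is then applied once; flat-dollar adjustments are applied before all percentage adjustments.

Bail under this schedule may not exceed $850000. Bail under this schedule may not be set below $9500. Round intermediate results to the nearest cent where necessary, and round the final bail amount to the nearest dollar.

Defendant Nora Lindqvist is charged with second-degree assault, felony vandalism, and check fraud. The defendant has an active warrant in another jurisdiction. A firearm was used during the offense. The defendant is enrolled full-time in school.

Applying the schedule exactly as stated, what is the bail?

$205380

Base amounts from the schedule: second-degree assault $104000; felony vandalism $89000; check fraud $2900.
Stacking rule: sum of all bases. $104000 + $89000 + $2900 = $195900.
Defendant is enrolled full-time in school (−$24750 flat): $195900 − $24750 = $171150.
Net percentage adjustment: +5% +15% = +20%. $171150 × 1.2 = $205380.
$205380 is within the $850000 maximum.
$205380 is at or above the $9500 minimum.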